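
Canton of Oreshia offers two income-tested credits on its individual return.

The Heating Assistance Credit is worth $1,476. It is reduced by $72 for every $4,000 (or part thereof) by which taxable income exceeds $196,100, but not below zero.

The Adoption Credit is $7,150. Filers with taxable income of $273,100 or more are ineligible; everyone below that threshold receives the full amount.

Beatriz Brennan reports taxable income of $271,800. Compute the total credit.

$7,258

Heating Assistance Credit: income exceeds $196,100 by $75,700, which is 19 full-or-partial $4,000 increments; reduction = 19 × $72 = $1,368, leaving $108.
Adoption Credit: $271,800 is below the $273,100 cutoff, so the full $7,150 applies.
Total: $108 + $7,150 = $7,258.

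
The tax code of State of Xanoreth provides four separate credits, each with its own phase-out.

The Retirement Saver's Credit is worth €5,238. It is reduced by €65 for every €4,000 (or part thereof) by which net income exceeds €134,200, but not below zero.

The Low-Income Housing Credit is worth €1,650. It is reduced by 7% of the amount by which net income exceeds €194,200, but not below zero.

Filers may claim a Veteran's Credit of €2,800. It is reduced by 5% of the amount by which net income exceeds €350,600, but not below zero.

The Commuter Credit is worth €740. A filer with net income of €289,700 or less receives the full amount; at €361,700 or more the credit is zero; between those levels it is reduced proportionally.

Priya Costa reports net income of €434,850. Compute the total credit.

Retirement Saver's Credit: income exceeds €134,200 by €300,650, which is 76 full-or-partial €4,000 increments; reduction = 76 × €65 = €4,940, leaving €298.
Low-Income Housing Credit: 7% of the €240,650 excess over €194,200 is €16,845.50 ≥ base, so the credit is €0.
Veteran's Credit: 5% of the €84,250 excess over €350,600 is €4,212.50 ≥ base, so the credit is €0.
Commuter Credit: €434,850 is at or above €361,700, so the credit is €0.
Total: €298 + €0 + €0 + €0 = €298.

€298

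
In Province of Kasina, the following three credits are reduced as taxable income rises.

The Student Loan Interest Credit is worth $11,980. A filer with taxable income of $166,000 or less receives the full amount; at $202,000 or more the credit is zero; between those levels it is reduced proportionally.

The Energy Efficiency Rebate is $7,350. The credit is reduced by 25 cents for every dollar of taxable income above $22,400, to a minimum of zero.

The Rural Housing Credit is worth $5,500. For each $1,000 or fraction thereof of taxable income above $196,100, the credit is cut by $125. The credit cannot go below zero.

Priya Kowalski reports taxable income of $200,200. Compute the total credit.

Student Loan Interest Credit: $200,200 is $34,200 into a $36,000 phase-out range, leaving 1,800/36,000 of the credit: $11,980 × 1,800/36,000 = $599.
Energy Efficiency Rebate: 25% of the $177,800 excess over $22,400 is $44,450 ≥ base, so the credit is $0.
Rural Housing Credit: income exceeds $196,100 by $4,100, which is 5 full-or-partial $1,000 increments; reduction = 5 × $125 = $625, leaving $4,875.
Total: $599 + $0 + $4,875 = $5,474.

$5,474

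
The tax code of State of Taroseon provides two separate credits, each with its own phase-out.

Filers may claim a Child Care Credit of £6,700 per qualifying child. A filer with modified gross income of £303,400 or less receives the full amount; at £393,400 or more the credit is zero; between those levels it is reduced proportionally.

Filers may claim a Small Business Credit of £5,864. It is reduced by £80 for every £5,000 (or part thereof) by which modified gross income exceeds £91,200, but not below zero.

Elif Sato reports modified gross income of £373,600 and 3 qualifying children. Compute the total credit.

£5,726

Child Care Credit: base = 3 × £6,700 = £20,100. £373,600 is £70,200 into a £90,000 phase-out range, leaving 19,800/90,000 of the credit: £20,100 × 19,800/90,000 = £4,422.
Small Business Credit: income exceeds £91,200 by £282,400, which is 57 full-or-partial £5,000 increments; reduction = 57 × £80 = £4,560, leaving £1,304.
Total: £4,422 + £1,304 = £5,726.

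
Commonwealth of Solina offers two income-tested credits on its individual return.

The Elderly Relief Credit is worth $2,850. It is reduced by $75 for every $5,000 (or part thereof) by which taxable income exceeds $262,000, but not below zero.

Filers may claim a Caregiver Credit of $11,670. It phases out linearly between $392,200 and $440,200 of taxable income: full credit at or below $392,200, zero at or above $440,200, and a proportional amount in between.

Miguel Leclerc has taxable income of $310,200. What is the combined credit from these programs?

$13,770

Elderly Relief Credit: income exceeds $262,000 by $48,200, which is 10 full-or-partial $5,000 increments; reduction = 10 × $75 = $750, leaving $2,100.
Caregiver Credit: $310,200 is at or below the $392,200 threshold, so the full $11,670 applies.
Total: $2,100 + $11,670 = $13,770.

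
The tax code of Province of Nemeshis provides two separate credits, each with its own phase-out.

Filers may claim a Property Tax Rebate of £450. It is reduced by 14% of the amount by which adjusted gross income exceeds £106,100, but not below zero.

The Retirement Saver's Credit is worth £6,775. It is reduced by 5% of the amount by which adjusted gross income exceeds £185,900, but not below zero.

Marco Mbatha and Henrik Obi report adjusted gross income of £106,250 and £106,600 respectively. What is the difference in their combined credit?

£49

Marco (£106,250): Property Tax Rebate: 14% of the £150 excess over £106,100 is £21; credit = £450 − £21 = £429. Retirement Saver's Credit: £106,250 is at or below the £185,900 threshold, so the full £6,775 applies. total £429 + £6,775 = £7,204
Henrik (£106,600): Property Tax Rebate: 14% of the £500 excess over £106,100 is £70; credit = £450 − £70 = £380. Retirement Saver's Credit: £106,600 is at or below the £185,900 threshold, so the full £6,775 applies. total £380 + £6,775 = £7,155
Difference: |£7,204 − £7,155| = £49.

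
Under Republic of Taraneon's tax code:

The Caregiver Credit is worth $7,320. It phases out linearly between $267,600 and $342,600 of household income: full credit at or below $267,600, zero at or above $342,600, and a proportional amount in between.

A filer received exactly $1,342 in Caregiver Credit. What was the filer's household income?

$1,342 is 1,342/7,320 of the full $7,320, so 5,978/7,320 of the $75,000 range has been used: income = $267,600 + $75,000 × 5,978/7,320 = $328,850.

$328,850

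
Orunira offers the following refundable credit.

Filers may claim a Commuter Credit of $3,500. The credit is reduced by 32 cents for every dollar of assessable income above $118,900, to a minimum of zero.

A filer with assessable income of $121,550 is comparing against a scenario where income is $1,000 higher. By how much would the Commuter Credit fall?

At $121,550 — 32% of the $2,650 excess over $118,900 is $848; credit = $3,500 − $848 = $2,652.
At $122,550 — 32% of the $3,650 excess over $118,900 is $1,168; credit = $3,500 − $1,168 = $2,332.
Lost: $2,652 − $2,332 = $320.

$320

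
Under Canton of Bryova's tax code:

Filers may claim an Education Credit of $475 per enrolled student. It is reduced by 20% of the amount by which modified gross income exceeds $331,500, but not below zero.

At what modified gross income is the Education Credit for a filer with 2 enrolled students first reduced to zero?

$336,250

Full credit = 2 × $475 = $950.
The credit falls by 20% of each dollar above $331,500, so it reaches zero when the excess is $950 / 20% = $4,750: income = $331,500 + $4,750 = $336,250.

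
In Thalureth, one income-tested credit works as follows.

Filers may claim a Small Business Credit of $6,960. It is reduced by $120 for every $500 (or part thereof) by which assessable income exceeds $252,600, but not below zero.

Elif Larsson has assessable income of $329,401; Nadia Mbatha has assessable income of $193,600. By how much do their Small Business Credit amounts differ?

Elif ($329,401): Small Business Credit: income exceeds $252,600 by $76,801 → 154 increments × $120 = $18,480 ≥ base, so the credit is $0.
Nadia ($193,600): Small Business Credit: $193,600 is at or below the $252,600 threshold, so the full $6,960 applies.
Difference: |$0 − $6,960| = $6,960.

$6,960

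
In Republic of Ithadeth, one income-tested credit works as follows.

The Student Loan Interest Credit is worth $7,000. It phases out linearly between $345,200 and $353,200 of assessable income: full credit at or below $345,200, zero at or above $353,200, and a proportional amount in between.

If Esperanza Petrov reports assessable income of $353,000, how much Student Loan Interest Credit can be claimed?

$175

Student Loan Interest Credit: $353,000 is $7,800 into a $8,000 phase-out range, leaving 200/8,000 of the credit: $7,000 × 200/8,000 = $175.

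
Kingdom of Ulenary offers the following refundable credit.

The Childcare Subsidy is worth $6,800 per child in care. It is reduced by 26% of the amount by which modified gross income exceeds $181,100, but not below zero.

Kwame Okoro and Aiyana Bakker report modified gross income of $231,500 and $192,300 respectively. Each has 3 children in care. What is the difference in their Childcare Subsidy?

Kwame ($231,500): Childcare Subsidy: base = 3 × $6,800 = $20,400. 26% of the $50,400 excess over $181,100 is $13,104; credit = $20,400 − $13,104 = $7,296.
Aiyana ($192,300): Childcare Subsidy: base = 3 × $6,800 = $20,400. 26% of the $11,200 excess over $181,100 is $2,912; credit = $20,400 − $2,912 = $17,488.
Difference: |$7,296 − $17,488| = $10,192.

$10,192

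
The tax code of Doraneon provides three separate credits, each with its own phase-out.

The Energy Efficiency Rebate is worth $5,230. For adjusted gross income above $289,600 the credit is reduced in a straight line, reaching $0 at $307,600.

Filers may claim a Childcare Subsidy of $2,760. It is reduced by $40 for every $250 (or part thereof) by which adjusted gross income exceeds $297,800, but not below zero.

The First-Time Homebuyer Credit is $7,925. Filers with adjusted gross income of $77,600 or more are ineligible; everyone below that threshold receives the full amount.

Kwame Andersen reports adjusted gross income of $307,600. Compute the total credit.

$1,160

Energy Efficiency Rebate: $307,600 is at or above $307,600, so the credit is $0.
Childcare Subsidy: income exceeds $297,800 by $9,800, which is 40 full-or-partial $250 increments; reduction = 40 × $40 = $1,600, leaving $1,160.
First-Time Homebuyer Credit: $307,600 meets or exceeds the $77,600 cutoff, so the credit is $0.
Total: $0 + $1,160 + $0 = $1,160.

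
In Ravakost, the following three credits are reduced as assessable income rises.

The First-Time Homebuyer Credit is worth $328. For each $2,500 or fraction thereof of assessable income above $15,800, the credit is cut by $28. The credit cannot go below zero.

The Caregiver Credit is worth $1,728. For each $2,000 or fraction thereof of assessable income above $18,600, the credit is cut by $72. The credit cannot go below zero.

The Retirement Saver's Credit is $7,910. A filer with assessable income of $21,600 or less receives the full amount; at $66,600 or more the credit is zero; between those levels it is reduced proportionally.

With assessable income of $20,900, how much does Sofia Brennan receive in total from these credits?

First-Time Homebuyer Credit: income exceeds $15,800 by $5,100, which is 3 full-or-partial $2,500 increments; reduction = 3 × $28 = $84, leaving $244.
Caregiver Credit: income exceeds $18,600 by $2,300, which is 2 full-or-partial $2,000 increments; reduction = 2 × $72 = $144, leaving $1,584.
Retirement Saver's Credit: $20,900 is at or below the $21,600 threshold, so the full $7,910 applies.
Total: $244 + $1,584 + $7,910 = $9,738.

$9,738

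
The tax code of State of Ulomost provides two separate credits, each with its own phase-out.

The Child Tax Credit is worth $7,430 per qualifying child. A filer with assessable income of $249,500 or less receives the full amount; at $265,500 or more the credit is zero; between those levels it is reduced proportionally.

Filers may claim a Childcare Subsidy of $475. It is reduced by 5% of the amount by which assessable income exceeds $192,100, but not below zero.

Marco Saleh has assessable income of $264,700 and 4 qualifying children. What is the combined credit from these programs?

$1,486

Child Tax Credit: base = 4 × $7,430 = $29,720. $264,700 is $15,200 into a $16,000 phase-out range, leaving 800/16,000 of the credit: $29,720 × 800/16,000 = $1,486.
Childcare Subsidy: 5% of the $72,600 excess over $192,100 is $3,630 ≥ base, so the credit is $0.
Total: $1,486 + $0 = $1,486.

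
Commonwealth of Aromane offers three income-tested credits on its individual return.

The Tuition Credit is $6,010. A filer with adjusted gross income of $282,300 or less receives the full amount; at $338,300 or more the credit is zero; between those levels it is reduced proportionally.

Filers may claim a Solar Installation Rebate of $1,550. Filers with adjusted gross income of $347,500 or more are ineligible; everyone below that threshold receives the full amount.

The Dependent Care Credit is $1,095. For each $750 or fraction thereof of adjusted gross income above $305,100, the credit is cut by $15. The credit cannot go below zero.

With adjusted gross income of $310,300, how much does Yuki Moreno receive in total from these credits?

$5,545

Tuition Credit: $310,300 is $28,000 into a $56,000 phase-out range, leaving 28,000/56,000 of the credit: $6,010 × 28,000/56,000 = $3,005.
Solar Installation Rebate: $310,300 is below the $347,500 cutoff, so the full $1,550 applies.
Dependent Care Credit: income exceeds $305,100 by $5,200, which is 7 full-or-partial $750 increments; reduction = 7 × $15 = $105, leaving $990.
Total: $3,005 + $1,550 + $990 = $5,545.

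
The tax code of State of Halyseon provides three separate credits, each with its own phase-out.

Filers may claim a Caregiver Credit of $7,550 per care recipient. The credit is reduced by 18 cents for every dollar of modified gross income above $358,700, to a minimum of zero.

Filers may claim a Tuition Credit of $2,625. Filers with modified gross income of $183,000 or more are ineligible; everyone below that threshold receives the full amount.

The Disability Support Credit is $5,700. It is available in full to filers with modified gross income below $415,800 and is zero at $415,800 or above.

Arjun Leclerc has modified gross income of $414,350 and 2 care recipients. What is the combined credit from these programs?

Caregiver Credit: base = 2 × $7,550 = $15,100. 18% of the $55,650 excess over $358,700 is $10,017; credit = $15,100 − $10,017 = $5,083.
Tuition Credit: $414,350 meets or exceeds the $183,000 cutoff, so the credit is $0.
Disability Support Credit: $414,350 is below the $415,800 cutoff, so the full $5,700 applies.
Total: $5,083 + $0 + $5,700 = $10,783.

$10,783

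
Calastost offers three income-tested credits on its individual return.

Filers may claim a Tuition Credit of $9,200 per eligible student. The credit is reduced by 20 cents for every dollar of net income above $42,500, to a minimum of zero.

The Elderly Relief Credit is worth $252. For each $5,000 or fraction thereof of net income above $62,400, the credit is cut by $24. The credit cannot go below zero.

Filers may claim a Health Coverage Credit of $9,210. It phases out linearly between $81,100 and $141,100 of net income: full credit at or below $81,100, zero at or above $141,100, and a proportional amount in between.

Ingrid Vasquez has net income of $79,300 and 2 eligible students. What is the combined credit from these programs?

Tuition Credit: base = 2 × $9,200 = $18,400. 20% of the $36,800 excess over $42,500 is $7,360; credit = $18,400 − $7,360 = $11,040.
Elderly Relief Credit: income exceeds $62,400 by $16,900, which is 4 full-or-partial $5,000 increments; reduction = 4 × $24 = $96, leaving $156.
Health Coverage Credit: $79,300 is at or below the $81,100 threshold, so the full $9,210 applies.
Total: $11,040 + $156 + $9,210 = $20,406.

$20,406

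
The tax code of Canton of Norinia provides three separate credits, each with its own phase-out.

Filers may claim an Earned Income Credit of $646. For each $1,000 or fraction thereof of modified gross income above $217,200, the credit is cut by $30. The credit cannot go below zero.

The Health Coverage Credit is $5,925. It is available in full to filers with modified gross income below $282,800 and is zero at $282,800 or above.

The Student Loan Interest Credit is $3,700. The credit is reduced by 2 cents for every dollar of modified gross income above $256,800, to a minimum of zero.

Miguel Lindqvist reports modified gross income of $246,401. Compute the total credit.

Earned Income Credit: income exceeds $217,200 by $29,201 → 30 increments × $30 = $900 ≥ base, so the credit is $0.
Health Coverage Credit: $246,401 is below the $282,800 cutoff, so the full $5,925 applies.
Student Loan Interest Credit: $246,401 is at or below the $256,800 threshold, so the full $3,700 applies.
Total: $0 + $5,925 + $3,700 = $9,625.

$9,625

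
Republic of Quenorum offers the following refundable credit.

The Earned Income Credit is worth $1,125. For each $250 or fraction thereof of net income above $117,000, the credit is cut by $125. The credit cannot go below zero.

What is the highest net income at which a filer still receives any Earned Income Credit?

After 8 increments the reduction is 8 × $125 = $1,000, leaving $125; one more increment wipes it out. Increment 8 ends at excess 8 × $250 = $2,000, so the highest qualifying income is $117,000 + $2,000 = $119,000.

$119,000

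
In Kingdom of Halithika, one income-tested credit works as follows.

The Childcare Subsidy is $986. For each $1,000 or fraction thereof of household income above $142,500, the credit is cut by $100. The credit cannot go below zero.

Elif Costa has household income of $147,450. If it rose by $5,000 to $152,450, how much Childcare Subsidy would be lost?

$486

At $147,450 — income exceeds $142,500 by $4,950, which is 5 full-or-partial $1,000 increments; reduction = 5 × $100 = $500, leaving $486.
At $152,450 — income exceeds $142,500 by $9,950 → 10 increments × $100 = $1,000 ≥ base, so the credit is $0.
Lost: $486 − $0 = $486.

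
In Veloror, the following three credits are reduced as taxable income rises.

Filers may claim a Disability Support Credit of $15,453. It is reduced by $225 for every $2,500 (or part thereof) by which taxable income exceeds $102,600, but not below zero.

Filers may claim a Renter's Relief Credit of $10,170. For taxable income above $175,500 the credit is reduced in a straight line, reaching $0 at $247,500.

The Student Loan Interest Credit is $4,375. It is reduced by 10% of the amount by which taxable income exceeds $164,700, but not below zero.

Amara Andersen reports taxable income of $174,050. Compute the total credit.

Disability Support Credit: income exceeds $102,600 by $71,450, which is 29 full-or-partial $2,500 increments; reduction = 29 × $225 = $6,525, leaving $8,928.
Renter's Relief Credit: $174,050 is at or below the $175,500 threshold, so the full $10,170 applies.
Student Loan Interest Credit: 10% of the $9,350 excess over $164,700 is $935; credit = $4,375 − $935 = $3,440.
Total: $8,928 + $10,170 + $3,440 = $22,538.

$22,538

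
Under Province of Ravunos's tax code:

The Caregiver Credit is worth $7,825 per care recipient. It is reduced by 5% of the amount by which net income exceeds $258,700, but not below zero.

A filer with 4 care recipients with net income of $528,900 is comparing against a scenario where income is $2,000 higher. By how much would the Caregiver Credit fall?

At $528,900 — base = 4 × $7,825 = $31,300. 5% of the $270,200 excess over $258,700 is $13,510; credit = $31,300 − $13,510 = $17,790.
At $530,900 — base = 4 × $7,825 = $31,300. 5% of the $272,200 excess over $258,700 is $13,610; credit = $31,300 − $13,610 = $17,690.
Lost: $17,790 − $17,690 = $100.

$100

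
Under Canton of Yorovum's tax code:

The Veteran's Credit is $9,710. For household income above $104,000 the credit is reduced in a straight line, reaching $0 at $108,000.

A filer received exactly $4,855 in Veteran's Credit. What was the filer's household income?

$4,855 is 4,855/9,710 of the full $9,710, so 4,855/9,710 of the $4,000 range has been used: income = $104,000 + $4,000 × 4,855/9,710 = $106,000.

$106,000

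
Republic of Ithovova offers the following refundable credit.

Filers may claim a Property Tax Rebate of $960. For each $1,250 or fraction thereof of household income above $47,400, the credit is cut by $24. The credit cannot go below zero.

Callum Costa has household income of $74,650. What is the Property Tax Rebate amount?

$432

Property Tax Rebate: income exceeds $47,400 by $27,250, which is 22 full-or-partial $1,250 increments; reduction = 22 × $24 = $528, leaving $432.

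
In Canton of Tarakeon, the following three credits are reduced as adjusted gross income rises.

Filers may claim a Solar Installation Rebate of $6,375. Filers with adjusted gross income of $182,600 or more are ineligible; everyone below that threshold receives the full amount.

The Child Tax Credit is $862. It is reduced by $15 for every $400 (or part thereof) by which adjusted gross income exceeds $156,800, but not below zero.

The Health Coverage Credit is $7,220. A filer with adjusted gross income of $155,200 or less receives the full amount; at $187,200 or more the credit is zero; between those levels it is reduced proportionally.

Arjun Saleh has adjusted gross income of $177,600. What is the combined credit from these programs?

Solar Installation Rebate: $177,600 is below the $182,600 cutoff, so the full $6,375 applies.
Child Tax Credit: income exceeds $156,800 by $20,800, which is 52 full-or-partial $400 increments; reduction = 52 × $15 = $780, leaving $82.
Health Coverage Credit: $177,600 is $22,400 into a $32,000 phase-out range, leaving 9,600/32,000 of the credit: $7,220 × 9,600/32,000 = $2,166.
Total: $6,375 + $82 + $2,166 = $8,623.

$8,623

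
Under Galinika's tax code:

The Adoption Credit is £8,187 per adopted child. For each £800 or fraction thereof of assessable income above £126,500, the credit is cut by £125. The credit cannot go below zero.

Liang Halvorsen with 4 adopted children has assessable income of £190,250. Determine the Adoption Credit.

Adoption Credit: base = 4 × £8,187 = £32,748. income exceeds £126,500 by £63,750, which is 80 full-or-partial £800 increments; reduction = 80 × £125 = £10,000, leaving £22,748.

£22,748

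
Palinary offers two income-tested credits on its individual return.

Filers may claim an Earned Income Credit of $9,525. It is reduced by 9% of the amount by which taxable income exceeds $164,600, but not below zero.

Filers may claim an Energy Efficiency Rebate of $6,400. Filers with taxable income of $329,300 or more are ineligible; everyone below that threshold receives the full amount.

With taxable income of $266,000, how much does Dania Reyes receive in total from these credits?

Earned Income Credit: 9% of the $101,400 excess over $164,600 is $9,126; credit = $9,525 − $9,126 = $399.
Energy Efficiency Rebate: $266,000 is below the $329,300 cutoff, so the full $6,400 applies.
Total: $399 + $6,400 = $6,799.

$6,799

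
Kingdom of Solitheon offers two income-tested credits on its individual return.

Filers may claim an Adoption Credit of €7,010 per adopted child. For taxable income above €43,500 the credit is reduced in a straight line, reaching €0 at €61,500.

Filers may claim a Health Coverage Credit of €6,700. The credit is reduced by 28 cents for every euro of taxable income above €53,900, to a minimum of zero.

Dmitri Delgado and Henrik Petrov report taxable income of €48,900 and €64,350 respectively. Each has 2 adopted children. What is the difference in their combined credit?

Dmitri (€48,900): Adoption Credit: base = 2 × €7,010 = €14,020. €48,900 is €5,400 into a €18,000 phase-out range, leaving 12,600/18,000 of the credit: €14,020 × 12,600/18,000 = €9,814. Health Coverage Credit: €48,900 is at or below the €53,900 threshold, so the full €6,700 applies. total €9,814 + €6,700 = €16,514
Henrik (€64,350): Adoption Credit: base = 2 × €7,010 = €14,020. €64,350 is at or above €61,500, so the credit is €0. Health Coverage Credit: 28% of the €10,450 excess over €53,900 is €2,926; credit = €6,700 − €2,926 = €3,774. total €0 + €3,774 = €3,774
Difference: |€16,514 − €3,774| = €12,740.

€12,740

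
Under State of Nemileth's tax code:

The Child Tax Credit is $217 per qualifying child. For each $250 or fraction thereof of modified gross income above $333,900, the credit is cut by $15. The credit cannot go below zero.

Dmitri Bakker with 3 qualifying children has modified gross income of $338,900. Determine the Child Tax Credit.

Child Tax Credit: base = 3 × $217 = $651. income exceeds $333,900 by $5,000, which is 20 full-or-partial $250 increments; reduction = 20 × $15 = $300, leaving $351.

$351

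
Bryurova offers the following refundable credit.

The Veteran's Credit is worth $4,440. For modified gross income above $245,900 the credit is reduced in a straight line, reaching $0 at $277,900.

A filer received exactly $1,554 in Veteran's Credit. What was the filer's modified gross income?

$1,554 is 1,554/4,440 of the full $4,440, so 2,886/4,440 of the $32,000 range has been used: income = $245,900 + $32,000 × 2,886/4,440 = $266,700.

$266,700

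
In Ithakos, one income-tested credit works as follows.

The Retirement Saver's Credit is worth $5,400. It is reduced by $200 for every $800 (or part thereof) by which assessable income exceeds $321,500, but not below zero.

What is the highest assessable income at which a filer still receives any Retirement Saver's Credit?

$342,300

After 26 increments the reduction is 26 × $200 = $5,200, leaving $200; one more increment wipes it out. Increment 26 ends at excess 26 × $800 = $20,800, so the highest qualifying income is $321,500 + $20,800 = $342,300.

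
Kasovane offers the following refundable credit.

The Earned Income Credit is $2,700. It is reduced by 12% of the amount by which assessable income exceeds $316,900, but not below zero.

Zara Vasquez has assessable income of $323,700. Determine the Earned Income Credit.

Earned Income Credit: 12% of the $6,800 excess over $316,900 is $816; credit = $2,700 − $816 = $1,884.

$1,884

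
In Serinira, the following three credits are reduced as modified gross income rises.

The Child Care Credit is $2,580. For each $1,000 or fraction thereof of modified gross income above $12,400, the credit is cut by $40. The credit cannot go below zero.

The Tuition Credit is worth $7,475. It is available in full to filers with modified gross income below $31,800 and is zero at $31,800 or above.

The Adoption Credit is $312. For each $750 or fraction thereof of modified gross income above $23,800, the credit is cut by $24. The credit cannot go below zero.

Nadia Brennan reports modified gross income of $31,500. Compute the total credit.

$9,303

Child Care Credit: income exceeds $12,400 by $19,100, which is 20 full-or-partial $1,000 increments; reduction = 20 × $40 = $800, leaving $1,780.
Tuition Credit: $31,500 is below the $31,800 cutoff, so the full $7,475 applies.
Adoption Credit: income exceeds $23,800 by $7,700, which is 11 full-or-partial $750 increments; reduction = 11 × $24 = $264, leaving $48.
Total: $1,780 + $7,475 + $48 = $9,303.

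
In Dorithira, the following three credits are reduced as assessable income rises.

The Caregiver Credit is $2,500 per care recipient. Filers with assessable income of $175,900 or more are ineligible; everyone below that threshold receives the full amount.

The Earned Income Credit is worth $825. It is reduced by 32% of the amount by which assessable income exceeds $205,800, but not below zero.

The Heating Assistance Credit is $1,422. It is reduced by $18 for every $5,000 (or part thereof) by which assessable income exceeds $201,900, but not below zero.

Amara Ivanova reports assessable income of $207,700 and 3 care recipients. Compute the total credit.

Caregiver Credit: base = 3 × $2,500 = $7,500. $207,700 meets or exceeds the $175,900 cutoff, so the credit is $0.
Earned Income Credit: 32% of the $1,900 excess over $205,800 is $608; credit = $825 − $608 = $217.
Heating Assistance Credit: income exceeds $201,900 by $5,800, which is 2 full-or-partial $5,000 increments; reduction = 2 × $18 = $36, leaving $1,386.
Total: $0 + $217 + $1,386 = $1,603.

$1,603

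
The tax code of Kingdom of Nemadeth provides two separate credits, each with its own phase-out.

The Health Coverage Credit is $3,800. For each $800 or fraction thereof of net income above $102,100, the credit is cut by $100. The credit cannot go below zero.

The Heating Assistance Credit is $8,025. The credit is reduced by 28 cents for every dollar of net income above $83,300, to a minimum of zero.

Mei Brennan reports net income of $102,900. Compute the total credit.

Health Coverage Credit: income exceeds $102,100 by $800, which is 1 full-or-partial $800 increment; reduction = 1 × $100 = $100, leaving $3,700.
Heating Assistance Credit: 28% of the $19,600 excess over $83,300 is $5,488; credit = $8,025 − $5,488 = $2,537.
Total: $3,700 + $2,537 = $6,237.

$6,237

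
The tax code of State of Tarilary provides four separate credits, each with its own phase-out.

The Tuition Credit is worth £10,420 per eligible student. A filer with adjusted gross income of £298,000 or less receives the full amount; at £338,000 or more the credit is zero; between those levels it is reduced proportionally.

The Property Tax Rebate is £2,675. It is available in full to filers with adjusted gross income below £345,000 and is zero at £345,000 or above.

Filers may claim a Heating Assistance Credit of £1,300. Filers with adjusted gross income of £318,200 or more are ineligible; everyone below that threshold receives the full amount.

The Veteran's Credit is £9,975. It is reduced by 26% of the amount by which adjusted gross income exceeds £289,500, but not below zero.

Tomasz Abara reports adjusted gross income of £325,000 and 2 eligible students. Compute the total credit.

£10,193

Tuition Credit: base = 2 × £10,420 = £20,840. £325,000 is £27,000 into a £40,000 phase-out range, leaving 13,000/40,000 of the credit: £20,840 × 13,000/40,000 = £6,773.
Property Tax Rebate: £325,000 is below the £345,000 cutoff, so the full £2,675 applies.
Heating Assistance Credit: £325,000 meets or exceeds the £318,200 cutoff, so the credit is £0.
Veteran's Credit: 26% of the £35,500 excess over £289,500 is £9,230; credit = £9,975 − £9,230 = £745.
Total: £6,773 + £2,675 + £0 + £745 = £10,193.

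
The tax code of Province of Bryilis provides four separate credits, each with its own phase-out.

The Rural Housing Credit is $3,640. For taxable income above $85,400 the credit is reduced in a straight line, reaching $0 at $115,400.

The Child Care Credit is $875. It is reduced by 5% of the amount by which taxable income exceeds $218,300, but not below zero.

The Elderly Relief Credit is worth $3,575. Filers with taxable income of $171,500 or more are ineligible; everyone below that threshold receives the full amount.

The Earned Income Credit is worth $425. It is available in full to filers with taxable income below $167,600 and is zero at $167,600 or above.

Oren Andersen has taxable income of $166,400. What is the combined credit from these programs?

$4,875

Rural Housing Credit: $166,400 is at or above $115,400, so the credit is $0.
Child Care Credit: $166,400 is at or below the $218,300 threshold, so the full $875 applies.
Elderly Relief Credit: $166,400 is below the $171,500 cutoff, so the full $3,575 applies.
Earned Income Credit: $166,400 is below the $167,600 cutoff, so the full $425 applies.
Total: $0 + $875 + $3,575 + $425 = $4,875.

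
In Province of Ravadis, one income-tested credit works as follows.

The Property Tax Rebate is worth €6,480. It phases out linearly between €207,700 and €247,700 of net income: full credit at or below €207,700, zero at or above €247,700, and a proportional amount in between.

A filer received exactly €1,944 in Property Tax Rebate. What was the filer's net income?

€235,700

€1,944 is 1,944/6,480 of the full €6,480, so 4,536/6,480 of the €40,000 range has been used: income = €207,700 + €40,000 × 4,536/6,480 = €235,700.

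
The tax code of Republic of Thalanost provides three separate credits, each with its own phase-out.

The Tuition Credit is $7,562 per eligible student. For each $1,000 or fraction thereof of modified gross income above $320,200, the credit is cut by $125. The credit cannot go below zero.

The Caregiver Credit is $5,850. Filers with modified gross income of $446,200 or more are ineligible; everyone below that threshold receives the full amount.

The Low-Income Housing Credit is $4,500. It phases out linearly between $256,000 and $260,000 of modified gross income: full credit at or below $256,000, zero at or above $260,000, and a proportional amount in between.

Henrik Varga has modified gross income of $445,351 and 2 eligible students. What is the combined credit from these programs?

Tuition Credit: base = 2 × $7,562 = $15,124. income exceeds $320,200 by $125,151 → 126 increments × $125 = $15,750 ≥ base, so the credit is $0.
Caregiver Credit: $445,351 is below the $446,200 cutoff, so the full $5,850 applies.
Low-Income Housing Credit: $445,351 is at or above $260,000, so the credit is $0.
Total: $0 + $5,850 + $0 = $5,850.

$5,850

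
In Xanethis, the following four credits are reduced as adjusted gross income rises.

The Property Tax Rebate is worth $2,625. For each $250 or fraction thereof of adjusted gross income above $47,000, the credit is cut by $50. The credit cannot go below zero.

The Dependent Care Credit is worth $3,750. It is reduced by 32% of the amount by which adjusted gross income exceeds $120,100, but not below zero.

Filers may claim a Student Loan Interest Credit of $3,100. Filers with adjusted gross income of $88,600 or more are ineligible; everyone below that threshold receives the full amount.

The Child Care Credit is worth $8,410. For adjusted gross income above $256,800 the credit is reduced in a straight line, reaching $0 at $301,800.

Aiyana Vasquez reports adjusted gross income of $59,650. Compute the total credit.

Property Tax Rebate: income exceeds $47,000 by $12,650, which is 51 full-or-partial $250 increments; reduction = 51 × $50 = $2,550, leaving $75.
Dependent Care Credit: $59,650 is at or below the $120,100 threshold, so the full $3,750 applies.
Student Loan Interest Credit: $59,650 is below the $88,600 cutoff, so the full $3,100 applies.
Child Care Credit: $59,650 is at or below the $256,800 threshold, so the full $8,410 applies.
Total: $75 + $3,750 + $3,100 + $8,410 = $15,335.

$15,335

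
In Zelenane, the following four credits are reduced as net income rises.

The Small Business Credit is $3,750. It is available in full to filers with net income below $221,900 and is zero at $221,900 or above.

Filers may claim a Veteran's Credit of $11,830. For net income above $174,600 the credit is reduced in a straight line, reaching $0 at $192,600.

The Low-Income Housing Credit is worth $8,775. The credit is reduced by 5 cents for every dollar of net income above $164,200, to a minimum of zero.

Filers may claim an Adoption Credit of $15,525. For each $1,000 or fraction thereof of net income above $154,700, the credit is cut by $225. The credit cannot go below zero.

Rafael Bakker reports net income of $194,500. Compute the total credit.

Small Business Credit: $194,500 is below the $221,900 cutoff, so the full $3,750 applies.
Veteran's Credit: $194,500 is at or above $192,600, so the credit is $0.
Low-Income Housing Credit: 5% of the $30,300 excess over $164,200 is $1,515; credit = $8,775 − $1,515 = $7,260.
Adoption Credit: income exceeds $154,700 by $39,800, which is 40 full-or-partial $1,000 increments; reduction = 40 × $225 = $9,000, leaving $6,525.
Total: $3,750 + $0 + $7,260 + $6,525 = $17,535.

$17,535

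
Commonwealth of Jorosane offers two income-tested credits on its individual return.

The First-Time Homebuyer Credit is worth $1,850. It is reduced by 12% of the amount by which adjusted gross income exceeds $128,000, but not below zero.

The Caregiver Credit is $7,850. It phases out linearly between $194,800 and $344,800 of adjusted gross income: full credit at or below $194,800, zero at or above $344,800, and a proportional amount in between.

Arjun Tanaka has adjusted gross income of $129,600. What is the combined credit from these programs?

First-Time Homebuyer Credit: 12% of the $1,600 excess over $128,000 is $192; credit = $1,850 − $192 = $1,658.
Caregiver Credit: $129,600 is at or below the $194,800 threshold, so the full $7,850 applies.
Total: $1,658 + $7,850 = $9,508.

$9,508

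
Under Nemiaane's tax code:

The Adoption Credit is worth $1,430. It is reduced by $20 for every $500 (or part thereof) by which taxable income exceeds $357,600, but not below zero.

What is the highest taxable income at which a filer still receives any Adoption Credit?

$393,100

After 71 increments the reduction is 71 × $20 = $1,420, leaving $10; one more increment wipes it out. Increment 71 ends at excess 71 × $500 = $35,500, so the highest qualifying income is $357,600 + $35,500 = $393,100.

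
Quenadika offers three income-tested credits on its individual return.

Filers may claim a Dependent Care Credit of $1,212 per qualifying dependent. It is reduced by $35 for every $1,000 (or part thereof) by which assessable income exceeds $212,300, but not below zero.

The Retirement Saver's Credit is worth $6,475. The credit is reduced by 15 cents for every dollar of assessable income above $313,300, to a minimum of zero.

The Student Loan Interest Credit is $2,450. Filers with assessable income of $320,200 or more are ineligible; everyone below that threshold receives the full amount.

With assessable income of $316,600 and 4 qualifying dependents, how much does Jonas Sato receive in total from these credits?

Dependent Care Credit: base = 4 × $1,212 = $4,848. income exceeds $212,300 by $104,300, which is 105 full-or-partial $1,000 increments; reduction = 105 × $35 = $3,675, leaving $1,173.
Retirement Saver's Credit: 15% of the $3,300 excess over $313,300 is $495; credit = $6,475 − $495 = $5,980.
Student Loan Interest Credit: $316,600 is below the $320,200 cutoff, so the full $2,450 applies.
Total: $1,173 + $5,980 + $2,450 = $9,603.

$9,603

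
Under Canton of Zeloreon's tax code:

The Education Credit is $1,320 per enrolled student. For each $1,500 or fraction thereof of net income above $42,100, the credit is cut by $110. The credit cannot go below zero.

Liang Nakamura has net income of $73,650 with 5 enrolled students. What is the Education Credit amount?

$4,180

Education Credit: base = 5 × $1,320 = $6,600. income exceeds $42,100 by $31,550, which is 22 full-or-partial $1,500 increments; reduction = 22 × $110 = $2,420, leaving $4,180.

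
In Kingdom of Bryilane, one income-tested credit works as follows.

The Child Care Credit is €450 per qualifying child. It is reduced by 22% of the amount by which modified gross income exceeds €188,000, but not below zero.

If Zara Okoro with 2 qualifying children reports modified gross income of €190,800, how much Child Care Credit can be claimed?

Child Care Credit: base = 2 × €450 = €900. 22% of the €2,800 excess over €188,000 is €616; credit = €900 − €616 = €284.

€284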